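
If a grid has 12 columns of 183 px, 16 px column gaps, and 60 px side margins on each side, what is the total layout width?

Layout = 2·60 + 12·183 + 11·16 = 120 + 2196 + 176 = 2492 px.

2492 px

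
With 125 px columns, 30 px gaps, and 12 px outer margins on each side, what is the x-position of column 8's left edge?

1097 px

Before column 8: the margin + 7 columns + 7 gaps.
Offset = 12 + 7·(125 + 30) = 12 + 1085 = 1097 px.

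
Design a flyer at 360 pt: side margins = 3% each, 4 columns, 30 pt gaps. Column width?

62.1 pt

Each margin = 3% of 360 = 10.8 pt; content = 360 − 2·10.8 = 338.4 pt.
338.4 − 3·30 = 248.4; ÷4 gives c = 62.1 pt.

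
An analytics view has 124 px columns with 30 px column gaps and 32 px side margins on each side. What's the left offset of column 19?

2804 px

Column 19 starts at margin + 18·(column + gutter) = 32 + 18·154 = 2804 px.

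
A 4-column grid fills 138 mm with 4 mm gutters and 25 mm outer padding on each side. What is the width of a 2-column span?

Take off 50 mm of margins, leaving 88 mm.
4 columns + 3 gutters: 4c + 3·4 = 88.
4c = 88 − 12 = 76, so c = 19 mm.
Span of 2: 2·19 + 1·4 = 38 + 4 = 42 mm.

42 mm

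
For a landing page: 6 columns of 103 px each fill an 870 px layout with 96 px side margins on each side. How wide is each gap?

12 px

Subtract both margins: 870 − 2·96 = 678 px.
6 columns take 6·103 = 618 px; remaining 60 splits into 5 gaps.
g = 60 / 5 = 12 px.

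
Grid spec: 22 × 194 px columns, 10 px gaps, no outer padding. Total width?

4478 px

Layout = 22·194 + 21·10 = 4268 + 210 = 4478 px.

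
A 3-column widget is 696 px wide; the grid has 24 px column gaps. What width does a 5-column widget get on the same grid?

1176 px

Subtracting 2 column gaps of 24 leaves 648 for 3 columns, so c = 216 px.
Span of 5: 5·216 + 4·24 = 1080 + 96 = 1176 px.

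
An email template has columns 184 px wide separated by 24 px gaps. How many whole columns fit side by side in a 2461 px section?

11 columns: 11·184 + 10·24 = 2264 px ≤ 2461.
12 columns: 2472 px > 2461. So 11.

11 columns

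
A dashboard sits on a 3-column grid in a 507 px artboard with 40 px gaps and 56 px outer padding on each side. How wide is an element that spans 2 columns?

250 px

Inside the margins: 507 − 112 = 395 px.
395 − 2·40 = 315; ÷3 gives c = 105 px.
Span of 2: 2·105 + 1·40 = 210 + 40 = 250 px.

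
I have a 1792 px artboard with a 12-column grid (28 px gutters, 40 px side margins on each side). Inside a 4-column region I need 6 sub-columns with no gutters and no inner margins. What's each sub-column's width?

Inside the margins: 1792 − 80 = 1712 px.
1712 − 11·28 = 1404; ÷12 gives c = 117 px.
Span of 4: 4·117 + 3·28 = 468 + 84 = 552 px.
552 / 6 = 92 px per column.

92 px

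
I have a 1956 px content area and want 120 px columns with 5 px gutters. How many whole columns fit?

15 columns

k columns need k·120 + (k−1)·5 = k·125 − 5.
k·125 − 5 ≤ 1956 → k ≤ 1961 / 125 ≈ 15.69, so k = 15.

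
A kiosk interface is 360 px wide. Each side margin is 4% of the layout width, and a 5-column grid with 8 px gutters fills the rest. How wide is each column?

Margins: 4% × 360 = 14.4 px each, so content = 360 − 28.8 = 331.2 px.
Subtracting 4 gutters of 8 leaves 299.2 for 5 columns, so c = 59.84 px.

59.84 px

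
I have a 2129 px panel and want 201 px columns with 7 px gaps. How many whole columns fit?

10 columns

10 columns: 10·201 + 9·7 = 2073 px ≤ 2129.
11 columns: 2281 px > 2129. So 10.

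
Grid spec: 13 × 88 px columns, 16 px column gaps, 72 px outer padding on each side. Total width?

1480 px

Frame = 2·72 + 13·88 + 12·16 = 144 + 1144 + 192 = 1480 px.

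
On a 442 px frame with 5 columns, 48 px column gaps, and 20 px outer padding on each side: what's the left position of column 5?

380 px

Content = 442 − 2·20 = 402 px.
5c + 4·48 = 402 → 5c = 210 → c = 42 px.
Column 5 starts at margin + 4·(column + gutter) = 20 + 4·90 = 380 px.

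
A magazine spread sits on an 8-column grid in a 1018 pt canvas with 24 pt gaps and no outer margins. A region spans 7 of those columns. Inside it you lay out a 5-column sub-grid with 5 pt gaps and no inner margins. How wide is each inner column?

173.55 pt

1018 − 7·24 = 850; ÷8 gives c = 106.25 pt.
7-column span = 7·106.25 + 6·24 = 887.75 pt.
887.75 − 4·5 = 867.75; ÷5 gives d = 173.55 pt.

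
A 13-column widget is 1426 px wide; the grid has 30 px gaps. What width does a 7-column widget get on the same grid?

754 px

Subtracting 12 gaps of 30 leaves 1066 for 13 columns, so c = 82 px.
Span of 7: 7·82 + 6·30 = 574 + 180 = 754 px.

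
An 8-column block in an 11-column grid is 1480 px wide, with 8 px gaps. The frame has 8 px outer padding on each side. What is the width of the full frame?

2054 px

8 columns + 7 gaps: 8c + 7·8 = 1480.
8c = 1480 − 56 = 1424, so c = 178 px.
Adding margins, columns and gutters: 16 + 1958 + 80 = 2054 px.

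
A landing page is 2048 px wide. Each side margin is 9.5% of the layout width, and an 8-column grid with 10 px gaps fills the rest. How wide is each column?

198.61 px

Each margin = 9.5% of 2048 = 194.56 px; content = 2048 − 2·194.56 = 1658.88 px.
1658.88 − 7·10 = 1588.88; ÷8 gives c = 198.61 px.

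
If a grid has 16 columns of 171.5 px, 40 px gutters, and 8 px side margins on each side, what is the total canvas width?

3360 px

Total width: 2·8 + 16·171.5 + 15·40 = 3360 px.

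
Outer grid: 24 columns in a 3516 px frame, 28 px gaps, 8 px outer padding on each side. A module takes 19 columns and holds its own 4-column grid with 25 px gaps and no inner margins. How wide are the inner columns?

672.5 px

Inside the margins: 3516 − 16 = 3500 px.
24 columns + 23 gaps: 24c + 23·28 = 3500.
24c = 3500 − 644 = 2856, so c = 119 px.
19-column span = 19·119 + 18·28 = 2765 px.
Subtracting 3 gaps of 25 leaves 2690 for 4 columns, so d = 672.5 px.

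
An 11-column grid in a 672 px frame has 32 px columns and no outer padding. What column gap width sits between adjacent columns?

Columns use 352 px, leaving 320 px across 10 column gaps = 32 px each.

32 px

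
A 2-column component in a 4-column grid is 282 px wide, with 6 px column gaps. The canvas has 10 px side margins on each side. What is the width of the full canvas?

2c + 1·6 = 282 → 2c = 276 → c = 138 px.
Canvas = 2·10 + 4·138 + 3·6 = 20 + 552 + 18 = 590 px.

590 px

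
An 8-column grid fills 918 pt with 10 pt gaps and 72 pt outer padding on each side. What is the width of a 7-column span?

676 pt

Content width = 918 − 2·72 = 774 pt.
774 − 7·10 = 704; ÷8 gives c = 88 pt.
7-column span = 7·88 + 6·10 = 676 pt.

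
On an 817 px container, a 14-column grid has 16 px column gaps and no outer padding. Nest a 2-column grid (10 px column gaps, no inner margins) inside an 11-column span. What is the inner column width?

314.25 px

14c + 13·16 = 817 → 14c = 609 → c = 43.5 px.
11 columns plus 10 column gaps: 478.5 + 160 = 638.5 px.
638.5 − 1·10 = 628.5; ÷2 gives d = 314.25 px.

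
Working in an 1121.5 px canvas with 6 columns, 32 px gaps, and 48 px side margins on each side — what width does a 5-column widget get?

849.25 px

Inside the margins: 1121.5 − 96 = 1025.5 px.
6c + 5·32 = 1025.5 → 6c = 865.5 → c = 144.25 px.
5 columns plus 4 gaps: 721.25 + 128 = 849.25 px.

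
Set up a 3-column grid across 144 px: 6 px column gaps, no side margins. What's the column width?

Subtracting 2 column gaps of 6 leaves 132 for 3 columns, so c = 44 px.

44 px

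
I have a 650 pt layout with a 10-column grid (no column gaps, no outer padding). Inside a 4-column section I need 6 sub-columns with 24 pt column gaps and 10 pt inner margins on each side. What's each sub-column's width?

20 pt

10c = 650 → c = 65 pt.
4-column span = 4·65 = 260 pt.
Inner content = 260 − 2·10 = 240 pt.
6 columns + 5 column gaps: 6d + 5·24 = 240.
6d = 240 − 120 = 120, so d = 20 pt.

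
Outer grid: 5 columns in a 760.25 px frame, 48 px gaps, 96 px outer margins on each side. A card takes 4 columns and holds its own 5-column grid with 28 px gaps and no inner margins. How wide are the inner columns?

Outer content = 760.25 − 2·96 = 568.25 px.
5c + 4·48 = 568.25 → 5c = 376.25 → c = 75.25 px.
4-column span = 4·75.25 + 3·48 = 445 px.
5d + 4·28 = 445 → 5d = 333 → d = 66.6 px.

66.6 px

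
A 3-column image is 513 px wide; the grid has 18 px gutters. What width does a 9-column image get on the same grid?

1575 px

3c + 2·18 = 513 → 3c = 477 → c = 159 px.
9 columns plus 8 gutters: 1431 + 144 = 1575 px.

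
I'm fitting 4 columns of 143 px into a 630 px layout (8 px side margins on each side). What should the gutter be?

Subtract both margins: 630 − 2·8 = 614 px.
4 columns take 4·143 = 572 px; remaining 42 splits into 3 gutters.
g = 42 / 3 = 14 px.

14 px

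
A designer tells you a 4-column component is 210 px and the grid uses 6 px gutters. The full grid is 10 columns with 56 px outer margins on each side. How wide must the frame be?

4c + 3·6 = 210 → 4c = 192 → c = 48 px.
Adding margins, columns and gutters: 112 + 480 + 54 = 646 px.

646 px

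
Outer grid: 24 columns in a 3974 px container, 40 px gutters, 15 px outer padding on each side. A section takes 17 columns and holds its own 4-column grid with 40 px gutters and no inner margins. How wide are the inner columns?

Outer content = 3974 − 2·15 = 3944 px.
24 columns + 23 gutters: 24c + 23·40 = 3944.
24c = 3944 − 920 = 3024, so c = 126 px.
17-column span = 17·126 + 16·40 = 2782 px.
Subtracting 3 gutters of 40 leaves 2662 for 4 columns, so d = 665.5 px.

665.5 px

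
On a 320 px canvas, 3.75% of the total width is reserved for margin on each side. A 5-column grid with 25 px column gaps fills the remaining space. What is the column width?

320 × (1 − 2·3.75%) = 320 × 92.5% = 296 px for the columns.
Subtracting 4 column gaps of 25 leaves 196 for 5 columns, so c = 39.2 px.

39.2 px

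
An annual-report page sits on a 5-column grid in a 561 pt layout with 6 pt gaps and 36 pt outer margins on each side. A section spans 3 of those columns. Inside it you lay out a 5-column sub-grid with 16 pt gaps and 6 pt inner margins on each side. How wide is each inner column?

Subtract both margins: 561 − 2·36 = 489 pt.
489 − 4·6 = 465; ÷5 gives c = 93 pt.
Span of 3: 3·93 + 2·6 = 279 + 12 = 291 pt.
Inner content = 291 − 2·6 = 279 pt.
5d + 4·16 = 279 → 5d = 215 → d = 43 pt.

43 pt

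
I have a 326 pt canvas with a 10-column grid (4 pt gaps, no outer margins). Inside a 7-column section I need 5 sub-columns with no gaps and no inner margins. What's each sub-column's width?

45.4 pt

326 − 9·4 = 290; ÷10 gives c = 29 pt.
Span of 7: 7·29 + 6·4 = 203 + 24 = 227 pt.
With no gaps, each column is 227/5 = 45.4 pt.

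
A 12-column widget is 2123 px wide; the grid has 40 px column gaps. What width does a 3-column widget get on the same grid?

12c + 11·40 = 2123 → 12c = 1683 → c = 140.25 px.
3 columns plus 2 column gaps: 420.75 + 80 = 500.75 px.

500.75 px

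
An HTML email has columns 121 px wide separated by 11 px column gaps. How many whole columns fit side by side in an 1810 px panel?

13 columns

k columns need k·121 + (k−1)·11 = k·132 − 11.
k·132 − 11 ≤ 1810 → k ≤ 1821 / 132 ≈ 13.80, so k = 13.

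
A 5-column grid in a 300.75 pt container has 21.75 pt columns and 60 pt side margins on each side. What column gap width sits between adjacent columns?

Take off 120 pt of margins, leaving 180.75 pt.
Columns use 108.75 pt, leaving 72 pt across 4 column gaps = 18 pt each.

18 pt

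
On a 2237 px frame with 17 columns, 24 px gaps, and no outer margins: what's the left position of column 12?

2237 − 16·24 = 1853; ÷17 gives c = 109 px.
Before column 12: 11 columns + 11 gaps.
Offset = 11·(109 + 24) = 11·133 = 1463 px.

1463 px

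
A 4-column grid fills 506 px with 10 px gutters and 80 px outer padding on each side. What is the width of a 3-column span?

Subtract both margins: 506 − 2·80 = 346 px.
4 columns + 3 gutters: 4c + 3·10 = 346.
4c = 346 − 30 = 316, so c = 79 px.
3 columns plus 2 gutters: 237 + 20 = 257 px.

257 px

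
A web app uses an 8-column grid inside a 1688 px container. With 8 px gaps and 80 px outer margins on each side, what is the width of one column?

184 px

Content width = 1688 − 2·80 = 1528 px.
8c + 7·8 = 1528 → 8c = 1472 → c = 184 px.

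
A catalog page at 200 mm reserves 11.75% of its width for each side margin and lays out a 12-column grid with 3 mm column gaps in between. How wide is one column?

Each margin = 11.75% of 200 = 23.5 mm; content = 200 − 2·23.5 = 153 mm.
12c + 11·3 = 153 → 12c = 120 → c = 10 mm.

10 mm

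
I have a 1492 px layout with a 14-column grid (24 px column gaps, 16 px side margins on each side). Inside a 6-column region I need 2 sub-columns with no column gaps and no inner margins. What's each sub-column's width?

306 px

Take off 32 px of margins, leaving 1460 px.
14 columns + 13 column gaps: 14c + 13·24 = 1460.
14c = 1460 − 312 = 1148, so c = 82 px.
6 columns plus 5 column gaps: 492 + 120 = 612 px.
2d = 612 → d = 306 px.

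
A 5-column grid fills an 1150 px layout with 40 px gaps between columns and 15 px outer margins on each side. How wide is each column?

Inside the margins: 1150 − 30 = 1120 px.
1120 − 4·40 = 960; ÷5 gives c = 192 px.

192 px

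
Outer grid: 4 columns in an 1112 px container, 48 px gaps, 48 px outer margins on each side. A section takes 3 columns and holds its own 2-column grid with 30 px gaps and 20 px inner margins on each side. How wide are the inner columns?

Take off 96 px of margins, leaving 1016 px.
4 columns + 3 gaps: 4c + 3·48 = 1016.
4c = 1016 − 144 = 872, so c = 218 px.
Span of 3: 3·218 + 2·48 = 654 + 96 = 750 px.
Inner content = 750 − 2·20 = 710 px.
2 columns + 1 gap: 2d + 1·30 = 710.
2d = 710 − 30 = 680, so d = 340 px.

340 px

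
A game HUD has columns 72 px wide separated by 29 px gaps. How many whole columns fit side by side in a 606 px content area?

6 columns

k columns need k·72 + (k−1)·29 = k·101 − 29.
k·101 − 29 ≤ 606 → k ≤ 635 / 101 ≈ 6.29, so k = 6.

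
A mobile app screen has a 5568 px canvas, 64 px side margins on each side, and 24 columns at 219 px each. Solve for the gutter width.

8 px

Content width = 5568 − 2·64 = 5440 px.
24·219 + 23g = 5440 → 23g = 184 → g = 8 px.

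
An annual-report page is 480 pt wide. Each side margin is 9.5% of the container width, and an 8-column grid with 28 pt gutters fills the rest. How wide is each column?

Margins: 9.5% × 480 = 45.6 pt each, so content = 480 − 91.2 = 388.8 pt.
388.8 − 7·28 = 192.8; ÷8 gives c = 24.1 pt.

24.1 pt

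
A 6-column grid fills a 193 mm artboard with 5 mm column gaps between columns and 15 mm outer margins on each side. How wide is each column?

23 mm

Inside the margins: 193 − 30 = 163 mm.
6 columns + 5 column gaps: 6c + 5·5 = 163.
6c = 163 − 25 = 138, so c = 23 mm.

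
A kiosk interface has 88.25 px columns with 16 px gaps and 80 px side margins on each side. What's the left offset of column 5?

Each column+gutter stride is 104.25 px; 4 of them past the 80 px margin is 80 + 417 = 497 px.

497 px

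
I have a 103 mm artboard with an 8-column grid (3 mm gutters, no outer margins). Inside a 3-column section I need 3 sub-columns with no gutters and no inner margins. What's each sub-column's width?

12.25 mm

8 columns + 7 gutters: 8c + 7·3 = 103.
8c = 103 − 21 = 82, so c = 10.25 mm.
3 columns plus 2 gutters: 30.75 + 6 = 36.75 mm.
With no gutters, each column is 36.75/3 = 12.25 mm.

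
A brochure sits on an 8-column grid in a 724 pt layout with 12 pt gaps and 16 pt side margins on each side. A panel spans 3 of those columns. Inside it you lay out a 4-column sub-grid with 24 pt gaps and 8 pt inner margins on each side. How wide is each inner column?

Take off 32 pt of margins, leaving 692 pt.
8c + 7·12 = 692 → 8c = 608 → c = 76 pt.
3-column span = 3·76 + 2·12 = 252 pt.
Inner content = 252 − 2·8 = 236 pt.
Subtracting 3 gaps of 24 leaves 164 for 4 columns, so d = 41 pt.

41 pt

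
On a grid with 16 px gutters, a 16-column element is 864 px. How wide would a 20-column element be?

1084 px

Subtracting 15 gutters of 16 leaves 624 for 16 columns, so c = 39 px.
Span of 20: 20·39 + 19·16 = 780 + 304 = 1084 px.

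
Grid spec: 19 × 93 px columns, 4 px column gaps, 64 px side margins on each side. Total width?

Layout = 2·64 + 19·93 + 18·4 = 128 + 1767 + 72 = 1967 px.

1967 px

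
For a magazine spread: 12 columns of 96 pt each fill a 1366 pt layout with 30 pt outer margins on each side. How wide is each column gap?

Subtract both margins: 1366 − 2·30 = 1306 pt.
Columns use 1152 pt, leaving 154 pt across 11 column gaps = 14 pt each.

14 pt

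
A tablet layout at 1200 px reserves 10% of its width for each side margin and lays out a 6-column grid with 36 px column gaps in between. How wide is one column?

130 px

1200 × (1 − 2·10%) = 1200 × 80% = 960 px for the columns.
6 columns + 5 column gaps: 6c + 5·36 = 960.
6c = 960 − 180 = 780, so c = 130 px.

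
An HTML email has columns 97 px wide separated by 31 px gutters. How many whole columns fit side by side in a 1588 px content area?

12 columns

12 columns: 12·97 + 11·31 = 1505 px ≤ 1588.
13 columns: 1633 px > 1588. So 12.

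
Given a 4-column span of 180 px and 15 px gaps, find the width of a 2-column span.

180 − 3·15 = 135; ÷4 gives c = 33.75 px.
2 columns plus 1 gap: 67.5 + 15 = 82.5 px.

82.5 px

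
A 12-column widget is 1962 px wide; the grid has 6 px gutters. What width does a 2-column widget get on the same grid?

322 px

1962 − 11·6 = 1896; ÷12 gives c = 158 px.
Span of 2: 2·158 + 1·6 = 316 + 6 = 322 px.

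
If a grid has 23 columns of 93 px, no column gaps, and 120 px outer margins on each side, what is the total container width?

2379 px

Total width: 2·120 + 23·93 = 2379 px.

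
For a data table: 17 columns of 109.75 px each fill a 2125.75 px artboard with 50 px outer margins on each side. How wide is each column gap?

10 px

Subtract both margins: 2125.75 − 2·50 = 2025.75 px.
Columns use 1865.75 px, leaving 160 px across 16 column gaps = 10 px each.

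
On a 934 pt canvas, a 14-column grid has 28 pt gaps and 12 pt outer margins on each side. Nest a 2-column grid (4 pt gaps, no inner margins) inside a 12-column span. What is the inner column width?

386 pt

Subtract both margins: 934 − 2·12 = 910 pt.
14c + 13·28 = 910 → 14c = 546 → c = 39 pt.
12-column span = 12·39 + 11·28 = 776 pt.
2 columns + 1 gap: 2d + 1·4 = 776.
2d = 776 − 4 = 772, so d = 386 pt.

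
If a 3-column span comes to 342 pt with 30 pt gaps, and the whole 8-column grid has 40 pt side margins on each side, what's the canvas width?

1042 pt

3 columns + 2 gaps: 3c + 2·30 = 342.
3c = 342 − 60 = 282, so c = 94 pt.
Total width: 2·40 + 8·94 + 7·30 = 1042 pt.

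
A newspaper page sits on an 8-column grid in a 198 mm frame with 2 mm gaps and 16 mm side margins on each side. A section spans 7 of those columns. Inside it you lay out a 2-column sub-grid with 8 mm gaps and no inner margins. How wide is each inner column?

Take off 32 mm of margins, leaving 166 mm.
166 − 7·2 = 152; ÷8 gives c = 19 mm.
7-column span = 7·19 + 6·2 = 145 mm.
2 columns + 1 gap: 2d + 1·8 = 145.
2d = 145 − 8 = 137, so d = 68.5 mm.

68.5 mm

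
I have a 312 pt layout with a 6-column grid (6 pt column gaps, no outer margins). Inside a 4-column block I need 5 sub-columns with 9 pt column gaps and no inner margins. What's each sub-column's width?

Subtracting 5 column gaps of 6 leaves 282 for 6 columns, so c = 47 pt.
4-column span = 4·47 + 3·6 = 206 pt.
5d + 4·9 = 206 → 5d = 170 → d = 34 pt.

34 pt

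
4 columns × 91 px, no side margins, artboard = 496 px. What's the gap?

4 columns take 4·91 = 364 px; remaining 132 splits into 3 gaps.
g = 132 / 3 = 44 px.

44 px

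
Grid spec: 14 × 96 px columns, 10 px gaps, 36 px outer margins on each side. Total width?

Total width: 2·36 + 14·96 + 13·10 = 1546 px.

1546 px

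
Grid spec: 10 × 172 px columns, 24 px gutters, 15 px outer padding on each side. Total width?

1966 px

Total width: 2·15 + 10·172 + 9·24 = 1966 px.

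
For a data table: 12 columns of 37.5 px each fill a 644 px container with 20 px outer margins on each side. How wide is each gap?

14 px

Content width = 644 − 2·20 = 604 px.
12·37.5 + 11g = 604 → 11g = 154 → g = 14 px.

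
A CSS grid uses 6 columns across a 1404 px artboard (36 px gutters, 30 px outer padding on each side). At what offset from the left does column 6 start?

Take off 60 px of margins, leaving 1344 px.
6 columns + 5 gutters: 6c + 5·36 = 1344.
6c = 1344 − 180 = 1164, so c = 194 px.
Each column+gutter stride is 230 px; 5 of them past the 30 px margin is 30 + 1150 = 1180 px.

1180 px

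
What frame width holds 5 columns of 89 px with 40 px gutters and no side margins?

Total width: 5·89 + 4·40 = 605 px.

605 px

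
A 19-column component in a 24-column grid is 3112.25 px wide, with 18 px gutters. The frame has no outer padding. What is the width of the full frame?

19c + 18·18 = 3112.25 → 19c = 2788.25 → c = 146.75 px.
Summing: 3522 + 414 = 3936 px.

3936 px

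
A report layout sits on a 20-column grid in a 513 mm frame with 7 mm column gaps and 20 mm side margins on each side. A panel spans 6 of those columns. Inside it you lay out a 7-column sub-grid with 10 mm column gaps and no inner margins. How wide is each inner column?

Subtract both margins: 513 − 2·20 = 473 mm.
473 − 19·7 = 340; ÷20 gives c = 17 mm.
Span of 6: 6·17 + 5·7 = 102 + 35 = 137 mm.
137 − 6·10 = 77; ÷7 gives d = 11 mm.

11 mm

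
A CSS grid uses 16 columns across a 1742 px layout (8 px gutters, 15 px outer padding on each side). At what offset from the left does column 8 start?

Take off 30 px of margins, leaving 1712 px.
1712 − 15·8 = 1592; ÷16 gives c = 99.5 px.
Before column 8: the margin + 7 columns + 7 gutters.
Offset = 15 + 7·(99.5 + 8) = 15 + 752.5 = 767.5 px.

767.5 px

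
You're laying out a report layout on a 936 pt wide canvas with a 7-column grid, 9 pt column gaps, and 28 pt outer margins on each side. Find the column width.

118 pt

Take off 56 pt of margins, leaving 880 pt.
Subtracting 6 column gaps of 9 leaves 826 for 7 columns, so c = 118 pt.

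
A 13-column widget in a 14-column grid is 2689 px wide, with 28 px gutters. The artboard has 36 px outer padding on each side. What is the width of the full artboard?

2970 px

Subtracting 12 gutters of 28 leaves 2353 for 13 columns, so c = 181 px.
Artboard = 2·36 + 14·181 + 13·28 = 72 + 2534 + 364 = 2970 px.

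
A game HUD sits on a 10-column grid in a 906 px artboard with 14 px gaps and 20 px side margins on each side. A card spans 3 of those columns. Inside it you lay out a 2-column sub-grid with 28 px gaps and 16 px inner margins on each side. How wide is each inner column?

95 px

Outer content = 906 − 2·20 = 866 px.
10c + 9·14 = 866 → 10c = 740 → c = 74 px.
3-column span = 3·74 + 2·14 = 250 px.
Inner content = 250 − 2·16 = 218 px.
2d + 1·28 = 218 → 2d = 190 → d = 95 px.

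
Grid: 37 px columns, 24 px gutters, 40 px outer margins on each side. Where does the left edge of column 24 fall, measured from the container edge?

Before column 24: the margin + 23 columns + 23 gutters.
Offset = 40 + 23·(37 + 24) = 40 + 1403 = 1443 px.

1443 px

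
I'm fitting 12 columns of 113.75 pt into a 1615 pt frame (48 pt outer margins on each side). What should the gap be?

14 pt

Inside the margins: 1615 − 96 = 1519 pt.
12·113.75 + 11g = 1519 → 11g = 154 → g = 14 pt.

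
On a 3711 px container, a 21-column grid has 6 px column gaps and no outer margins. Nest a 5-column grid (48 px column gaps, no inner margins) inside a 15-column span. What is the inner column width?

491.4 px

21c + 20·6 = 3711 → 21c = 3591 → c = 171 px.
15-column span = 15·171 + 14·6 = 2649 px.
5d + 4·48 = 2649 → 5d = 2457 → d = 491.4 px.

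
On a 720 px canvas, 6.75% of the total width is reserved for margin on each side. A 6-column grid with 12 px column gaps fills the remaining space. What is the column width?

Margins: 6.75% × 720 = 48.6 px each, so content = 720 − 97.2 = 622.8 px.
622.8 − 5·12 = 562.8; ÷6 gives c = 93.8 px.

93.8 px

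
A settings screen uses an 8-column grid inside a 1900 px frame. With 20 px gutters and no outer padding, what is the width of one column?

8 columns + 7 gutters: 8c + 7·20 = 1900.
8c = 1900 − 140 = 1760, so c = 220 px.

220 px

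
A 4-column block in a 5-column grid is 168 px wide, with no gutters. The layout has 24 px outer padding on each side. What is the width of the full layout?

168 / 4 = 42 px per column.
Summing: 48 + 210 = 258 px.

258 px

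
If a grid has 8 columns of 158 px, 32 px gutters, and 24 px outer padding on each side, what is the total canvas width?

Total width: 2·24 + 8·158 + 7·32 = 1536 px.

1536 px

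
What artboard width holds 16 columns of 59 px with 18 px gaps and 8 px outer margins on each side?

1230 px

Total width: 2·8 + 16·59 + 15·18 = 1230 px.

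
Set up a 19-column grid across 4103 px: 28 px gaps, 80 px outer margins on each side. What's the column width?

Subtract both margins: 4103 − 2·80 = 3943 px.
19 columns + 18 gaps: 19c + 18·28 = 3943.
19c = 3943 − 504 = 3439, so c = 181 px.

181 px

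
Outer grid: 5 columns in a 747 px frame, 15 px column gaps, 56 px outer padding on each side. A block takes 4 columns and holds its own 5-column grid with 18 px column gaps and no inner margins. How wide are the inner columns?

86.6 px

Inside the margins: 747 − 112 = 635 px.
Subtracting 4 column gaps of 15 leaves 575 for 5 columns, so c = 115 px.
4 columns plus 3 column gaps: 460 + 45 = 505 px.
505 − 4·18 = 433; ÷5 gives d = 86.6 px.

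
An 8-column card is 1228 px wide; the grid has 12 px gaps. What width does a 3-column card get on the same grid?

8 columns + 7 gaps: 8c + 7·12 = 1228.
8c = 1228 − 84 = 1144, so c = 143 px.
3-column span = 3·143 + 2·12 = 453 px.

453 px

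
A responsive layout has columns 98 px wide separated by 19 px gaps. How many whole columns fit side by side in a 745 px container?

k columns need k·98 + (k−1)·19 = k·117 − 19.
k·117 − 19 ≤ 745 → k ≤ 764 / 117 ≈ 6.53, so k = 6.

6 columns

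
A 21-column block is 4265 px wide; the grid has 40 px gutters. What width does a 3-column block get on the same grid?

575 px

21 columns + 20 gutters: 21c + 20·40 = 4265.
21c = 4265 − 800 = 3465, so c = 165 px.
3 columns plus 2 gutters: 495 + 80 = 575 px.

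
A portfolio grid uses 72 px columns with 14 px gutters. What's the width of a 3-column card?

Span of 3: 3·72 + 2·14 = 216 + 28 = 244 px.

244 px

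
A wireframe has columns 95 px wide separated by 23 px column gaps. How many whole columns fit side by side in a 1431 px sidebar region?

Each extra column adds 95 + 23 = 118 px.
(1431 + 23) / 118 = 12.32, so 12 columns fit.

12 columns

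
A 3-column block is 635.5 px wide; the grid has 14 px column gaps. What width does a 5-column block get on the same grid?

1068.5 px

Subtracting 2 column gaps of 14 leaves 607.5 for 3 columns, so c = 202.5 px.
Span of 5: 5·202.5 + 4·14 = 1012.5 + 56 = 1068.5 px.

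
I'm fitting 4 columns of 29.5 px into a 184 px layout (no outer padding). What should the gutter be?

22 px

Columns use 118 px, leaving 66 px across 3 gutters = 22 px each.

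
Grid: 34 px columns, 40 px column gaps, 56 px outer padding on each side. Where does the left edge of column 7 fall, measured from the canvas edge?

Column 7 starts at margin + 6·(column + gutter) = 56 + 6·74 = 500 px.

500 px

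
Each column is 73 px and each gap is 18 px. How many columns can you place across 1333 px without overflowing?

14 columns

Each extra column adds 73 + 18 = 91 px.
(1333 + 18) / 91 = 14.85, so 14 columns fit.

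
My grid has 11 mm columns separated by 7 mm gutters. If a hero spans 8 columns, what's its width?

137 mm

8 columns plus 7 gutters: 88 + 49 = 137 mm.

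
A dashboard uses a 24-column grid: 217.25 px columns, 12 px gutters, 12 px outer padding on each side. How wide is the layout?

Adding margins, columns and gutters: 24 + 5214 + 276 = 5514 px.

5514 px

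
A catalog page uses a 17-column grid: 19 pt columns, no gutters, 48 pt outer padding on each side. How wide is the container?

419 pt

Total width: 2·48 + 17·19 = 419 pt.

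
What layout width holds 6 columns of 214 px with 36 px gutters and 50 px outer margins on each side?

Adding margins, columns and gutters: 100 + 1284 + 180 = 1564 px.

1564 px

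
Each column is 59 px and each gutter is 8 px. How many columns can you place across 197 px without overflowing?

3 columns: 3·59 + 2·8 = 193 px ≤ 197.
4 columns: 260 px > 197. So 3.

3 columns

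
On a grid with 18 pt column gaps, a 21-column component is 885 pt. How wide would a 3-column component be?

111 pt

21 columns + 20 column gaps: 21c + 20·18 = 885.
21c = 885 − 360 = 525, so c = 25 pt.
3-column span = 3·25 + 2·18 = 111 pt.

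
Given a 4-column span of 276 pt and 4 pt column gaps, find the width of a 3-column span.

206 pt

4 columns + 3 column gaps: 4c + 3·4 = 276.
4c = 276 − 12 = 264, so c = 66 pt.
3-column span = 3·66 + 2·4 = 206 pt.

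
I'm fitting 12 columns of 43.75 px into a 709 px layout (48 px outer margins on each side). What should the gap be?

8 px

Subtract both margins: 709 − 2·48 = 613 px.
12·43.75 + 11g = 613 → 11g = 88 → g = 8 px.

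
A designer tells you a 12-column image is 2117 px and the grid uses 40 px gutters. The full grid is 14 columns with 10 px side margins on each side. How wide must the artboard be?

2117 − 11·40 = 1677; ÷12 gives c = 139.75 px.
Total width: 2·10 + 14·139.75 + 13·40 = 2496.5 px.

2496.5 px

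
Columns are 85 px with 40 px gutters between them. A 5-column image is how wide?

585 px

5 columns plus 4 gutters: 425 + 160 = 585 px.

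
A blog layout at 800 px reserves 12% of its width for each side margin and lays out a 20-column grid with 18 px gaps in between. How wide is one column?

13.3 px

800 × (1 − 2·12%) = 800 × 76% = 608 px for the columns.
20 columns + 19 gaps: 20c + 19·18 = 608.
20c = 608 − 342 = 266, so c = 13.3 px.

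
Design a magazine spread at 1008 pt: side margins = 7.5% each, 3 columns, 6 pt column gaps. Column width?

Each margin = 7.5% of 1008 = 75.6 pt; content = 1008 − 2·75.6 = 856.8 pt.
3 columns + 2 column gaps: 3c + 2·6 = 856.8.
3c = 856.8 − 12 = 844.8, so c = 281.6 pt.

281.6 pt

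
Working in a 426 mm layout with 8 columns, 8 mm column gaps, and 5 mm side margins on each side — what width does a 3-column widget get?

151 mm

Inside the margins: 426 − 10 = 416 mm.
8c + 7·8 = 416 → 8c = 360 → c = 45 mm.
Span of 3: 3·45 + 2·8 = 135 + 16 = 151 mm.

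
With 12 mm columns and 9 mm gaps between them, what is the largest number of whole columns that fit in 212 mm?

k columns need k·12 + (k−1)·9 = k·21 − 9.
k·21 − 9 ≤ 212 → k ≤ 221 / 21 ≈ 10.52, so k = 10.

10 columns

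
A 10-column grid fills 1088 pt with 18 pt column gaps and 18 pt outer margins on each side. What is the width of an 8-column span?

838 pt

Inside the margins: 1088 − 36 = 1052 pt.
10c + 9·18 = 1052 → 10c = 890 → c = 89 pt.
Span of 8: 8·89 + 7·18 = 712 + 126 = 838 pt.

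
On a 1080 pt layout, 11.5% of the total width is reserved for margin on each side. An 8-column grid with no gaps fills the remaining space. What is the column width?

Each margin = 11.5% of 1080 = 124.2 pt; content = 1080 − 2·124.2 = 831.6 pt.
8c = 831.6 → c = 103.95 pt.

103.95 pt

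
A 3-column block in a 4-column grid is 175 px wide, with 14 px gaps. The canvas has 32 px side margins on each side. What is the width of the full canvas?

302 px

3c + 2·14 = 175 → 3c = 147 → c = 49 px.
Canvas = 2·32 + 4·49 + 3·14 = 64 + 196 + 42 = 302 px.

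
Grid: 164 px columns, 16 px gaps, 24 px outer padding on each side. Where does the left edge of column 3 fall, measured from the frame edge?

384 px

Before column 3: the margin + 2 columns + 2 gaps.
Offset = 24 + 2·(164 + 16) = 24 + 360 = 384 px.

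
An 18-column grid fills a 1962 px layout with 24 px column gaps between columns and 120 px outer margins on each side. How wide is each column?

73 px

Inside the margins: 1962 − 240 = 1722 px.
18c + 17·24 = 1722 → 18c = 1314 → c = 73 px.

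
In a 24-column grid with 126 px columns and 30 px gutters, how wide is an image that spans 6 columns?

906 px

6 columns plus 5 gutters: 756 + 150 = 906 px.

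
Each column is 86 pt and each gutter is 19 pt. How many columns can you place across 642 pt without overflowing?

6 columns

Each extra column adds 86 + 19 = 105 pt.
(642 + 19) / 105 = 6.30, so 6 columns fit.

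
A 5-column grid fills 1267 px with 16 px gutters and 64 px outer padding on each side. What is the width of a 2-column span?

Inside the margins: 1267 − 128 = 1139 px.
5 columns + 4 gutters: 5c + 4·16 = 1139.
5c = 1139 − 64 = 1075, so c = 215 px.
2 columns plus 1 gutter: 430 + 16 = 446 px.

446 px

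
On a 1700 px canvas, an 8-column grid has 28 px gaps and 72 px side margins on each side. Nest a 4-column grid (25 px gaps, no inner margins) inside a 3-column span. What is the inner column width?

122.75 px

Subtract both margins: 1700 − 2·72 = 1556 px.
1556 − 7·28 = 1360; ÷8 gives c = 170 px.
3-column span = 3·170 + 2·28 = 566 px.
Subtracting 3 gaps of 25 leaves 491 for 4 columns, so d = 122.75 px.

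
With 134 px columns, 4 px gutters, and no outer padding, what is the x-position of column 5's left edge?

Each column+gutter stride is 138 px; with no margin, 4 of them is 552 px.

552 px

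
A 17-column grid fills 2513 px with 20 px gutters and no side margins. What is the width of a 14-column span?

2066 px

17 columns + 16 gutters: 17c + 16·20 = 2513.
17c = 2513 − 320 = 2193, so c = 129 px.
Span of 14: 14·129 + 13·20 = 1806 + 260 = 2066 px.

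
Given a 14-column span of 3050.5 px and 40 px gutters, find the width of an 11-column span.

14c + 13·40 = 3050.5 → 14c = 2530.5 → c = 180.75 px.
11 columns plus 10 gutters: 1988.25 + 400 = 2388.25 px.

2388.25 px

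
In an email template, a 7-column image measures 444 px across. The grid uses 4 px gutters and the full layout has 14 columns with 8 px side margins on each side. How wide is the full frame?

7 columns + 6 gutters: 7c + 6·4 = 444.
7c = 444 − 24 = 420, so c = 60 px.
Adding margins, columns and gutters: 16 + 840 + 52 = 908 px.

908 px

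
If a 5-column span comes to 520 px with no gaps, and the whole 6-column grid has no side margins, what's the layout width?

624 px

5c = 520 → c = 104 px.
Summing: 624 = 624 px.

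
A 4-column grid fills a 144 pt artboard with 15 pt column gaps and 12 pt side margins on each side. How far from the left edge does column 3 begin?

79.5 pt

Take off 24 pt of margins, leaving 120 pt.
4c + 3·15 = 120 → 4c = 75 → c = 18.75 pt.
Column 3 starts at margin + 2·(column + gutter) = 12 + 2·33.75 = 79.5 pt.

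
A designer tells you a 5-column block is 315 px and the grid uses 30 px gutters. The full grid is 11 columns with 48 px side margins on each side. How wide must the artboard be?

Subtracting 4 gutters of 30 leaves 195 for 5 columns, so c = 39 px.
Total width: 2·48 + 11·39 + 10·30 = 825 px.

825 px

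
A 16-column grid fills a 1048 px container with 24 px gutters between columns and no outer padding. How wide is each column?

Subtracting 15 gutters of 24 leaves 688 for 16 columns, so c = 43 px.

43 px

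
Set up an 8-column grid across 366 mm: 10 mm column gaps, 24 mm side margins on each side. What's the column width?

Take off 48 mm of margins, leaving 318 mm.
8 columns + 7 column gaps: 8c + 7·10 = 318.
8c = 318 − 70 = 248, so c = 31 mm.

31 mm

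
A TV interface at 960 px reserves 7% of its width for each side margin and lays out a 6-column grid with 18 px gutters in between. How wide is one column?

122.6 px

960 × (1 − 2·7%) = 960 × 86% = 825.6 px for the columns.
Subtracting 5 gutters of 18 leaves 735.6 for 6 columns, so c = 122.6 px.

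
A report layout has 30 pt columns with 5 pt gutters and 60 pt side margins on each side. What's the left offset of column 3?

Column 3 starts at margin + 2·(column + gutter) = 60 + 2·35 = 130 pt.

130 pt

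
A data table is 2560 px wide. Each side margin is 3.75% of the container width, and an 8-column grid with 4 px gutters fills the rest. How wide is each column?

292.5 px

Each margin = 3.75% of 2560 = 96 px; content = 2560 − 2·96 = 2368 px.
8 columns + 7 gutters: 8c + 7·4 = 2368.
8c = 2368 − 28 = 2340, so c = 292.5 px.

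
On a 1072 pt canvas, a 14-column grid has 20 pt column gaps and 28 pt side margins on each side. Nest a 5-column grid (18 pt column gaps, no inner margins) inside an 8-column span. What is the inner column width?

Subtract both margins: 1072 − 2·28 = 1016 pt.
14c + 13·20 = 1016 → 14c = 756 → c = 54 pt.
8 columns plus 7 column gaps: 432 + 140 = 572 pt.
5 columns + 4 column gaps: 5d + 4·18 = 572.
5d = 572 − 72 = 500, so d = 100 pt.

100 pt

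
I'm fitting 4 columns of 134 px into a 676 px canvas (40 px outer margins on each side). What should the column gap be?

20 px

Inside the margins: 676 − 80 = 596 px.
4·134 + 3g = 596 → 3g = 60 → g = 20 px.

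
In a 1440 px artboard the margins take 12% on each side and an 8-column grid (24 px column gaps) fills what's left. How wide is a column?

115.8 px

1440 × (1 − 2·12%) = 1440 × 76% = 1094.4 px for the columns.
8c + 7·24 = 1094.4 → 8c = 926.4 → c = 115.8 px.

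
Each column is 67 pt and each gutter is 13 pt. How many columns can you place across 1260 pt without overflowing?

k columns need k·67 + (k−1)·13 = k·80 − 13.
k·80 − 13 ≤ 1260 → k ≤ 1273 / 80 ≈ 15.91, so k = 15.

15 columns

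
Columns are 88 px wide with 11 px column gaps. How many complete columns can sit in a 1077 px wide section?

10 columns: 10·88 + 9·11 = 979 px ≤ 1077.
11 columns: 1078 px > 1077. So 10.

10 columns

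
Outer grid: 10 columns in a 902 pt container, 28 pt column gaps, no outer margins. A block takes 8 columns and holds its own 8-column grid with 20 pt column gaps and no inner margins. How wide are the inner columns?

72 pt

Subtracting 9 column gaps of 28 leaves 650 for 10 columns, so c = 65 pt.
8-column span = 8·65 + 7·28 = 716 pt.
8 columns + 7 column gaps: 8d + 7·20 = 716.
8d = 716 − 140 = 576, so d = 72 pt.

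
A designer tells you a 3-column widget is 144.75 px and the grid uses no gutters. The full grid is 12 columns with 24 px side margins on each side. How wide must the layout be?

With no gutters, each column is 144.75/3 = 48.25 px.
Layout = 2·24 + 12·48.25 = 48 + 579 = 627 px.

627 px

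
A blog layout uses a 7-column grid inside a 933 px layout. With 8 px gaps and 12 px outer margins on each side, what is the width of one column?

123 px

Take off 24 px of margins, leaving 909 px.
Subtracting 6 gaps of 8 leaves 861 for 7 columns, so c = 123 px.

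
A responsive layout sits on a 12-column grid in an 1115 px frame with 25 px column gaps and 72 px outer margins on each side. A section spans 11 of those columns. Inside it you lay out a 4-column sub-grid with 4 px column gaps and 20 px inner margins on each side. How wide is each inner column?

Inside the margins: 1115 − 144 = 971 px.
Subtracting 11 column gaps of 25 leaves 696 for 12 columns, so c = 58 px.
11 columns plus 10 column gaps: 638 + 250 = 888 px.
Inner content = 888 − 2·20 = 848 px.
848 − 3·4 = 836; ÷4 gives d = 209 px.

209 px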